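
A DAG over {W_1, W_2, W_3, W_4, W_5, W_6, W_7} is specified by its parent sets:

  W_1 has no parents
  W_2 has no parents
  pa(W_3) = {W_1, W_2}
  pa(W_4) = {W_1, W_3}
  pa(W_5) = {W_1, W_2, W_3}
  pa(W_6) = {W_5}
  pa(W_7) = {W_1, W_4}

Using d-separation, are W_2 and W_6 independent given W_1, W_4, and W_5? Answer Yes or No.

Enumerating the 5 paths from W_2 to W_6 and testing each for blocking by {W_1, W_4, W_5}:
Path 1: W_2 → W_5 → W_6
  W_5 is a chain here and W_5 is conditioned on, so the path is blocked at W_5.
Path 2: W_2 → W_3 → W_5 → W_6
  W_5 is a chain here and W_5 is conditioned on, so the path is blocked at W_5.
Path 3: W_2 → W_3 ← W_1 → W_5 → W_6
  W_1 is a fork here and W_1 is conditioned on, so the path is blocked at W_1.
Path 4: W_2 → W_3 → W_4 ← W_1 → W_5 → W_6
  W_1 is a fork here and W_1 is conditioned on, so the path is blocked at W_1.
Path 5: W_2 → W_3 → W_4 → W_7 ← W_1 → W_5 → W_6
  W_4 is a chain here and W_4 is conditioned on, so the path is blocked at W_4.
Every path is blocked, so W_2 and W_6 are d-separated given {W_1, W_4, W_5}.

Yes — W_2 and W_6 are d-separated given {W_1, W_4, W_5}.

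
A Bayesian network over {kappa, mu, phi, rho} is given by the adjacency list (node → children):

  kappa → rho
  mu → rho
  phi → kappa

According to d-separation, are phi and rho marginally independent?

Only one path connects phi and rho:
  1. phi → kappa → rho — kappa:chain[open] ⇒ active
Because an active path exists, phi and rho are not d-separated.

No — phi and rho are not d-separated given ∅.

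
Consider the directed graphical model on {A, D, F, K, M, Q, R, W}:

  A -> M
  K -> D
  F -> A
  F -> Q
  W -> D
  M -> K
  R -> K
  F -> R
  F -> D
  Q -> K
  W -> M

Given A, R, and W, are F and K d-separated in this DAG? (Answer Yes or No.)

No

Enumerating the 6 paths from F to K and testing each for blocking by {A, R, W}:
  1. F → R → K — R:chain[blocks] ⇒ blocked
  2. F → D ← K — D:collider[blocks] ⇒ blocked
  3. F → D ← W → M → K — D:collider[blocks]; W:fork[blocks]; M:chain[open] ⇒ blocked
  4. F → A → M → K — A:chain[blocks]; M:chain[open] ⇒ blocked
  5. F → A → M ← W → D ← K — A:chain[blocks]; M:collider[blocks]; W:fork[blocks]; D:collider[blocks] ⇒ blocked
  6. F → Q → K — Q:chain[open] ⇒ active
Since the path F → Q → K is active, F and K are not d-separated given {A, R, W}.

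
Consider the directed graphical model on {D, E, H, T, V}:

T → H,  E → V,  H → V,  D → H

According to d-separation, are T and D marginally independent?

The only undirected path from T to D is:
  1. T → H ← D — H:collider[blocks] ⇒ blocked
Since every path is blocked, d-separation holds.

Yes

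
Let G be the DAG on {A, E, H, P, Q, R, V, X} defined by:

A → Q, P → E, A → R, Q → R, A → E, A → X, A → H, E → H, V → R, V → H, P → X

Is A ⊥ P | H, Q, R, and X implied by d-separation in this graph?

5 paths connect A and P; each must be blocked for d-separation to hold:
  1. A → Q → R ← V → H ← E ← P — Q:chain[blocks]; R:collider[open]; V:fork[open]; H:collider[open]; E:chain[open] ⇒ blocked
  2. A → X ← P — X:collider[open] ⇒ active
  3. A → E ← P — E:collider[open] ⇒ active
  4. A → R ← V → H ← E ← P — R:collider[open]; V:fork[open]; H:collider[open]; E:chain[open] ⇒ active
  5. A → H ← E ← P — H:collider[open]; E:chain[open] ⇒ active
Because an active path exists, A and P are not d-separated.

No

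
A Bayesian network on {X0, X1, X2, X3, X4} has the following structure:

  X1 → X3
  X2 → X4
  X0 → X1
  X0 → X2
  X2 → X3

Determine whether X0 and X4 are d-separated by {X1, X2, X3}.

Yes

We examine all 2 paths between X0 and X4:
Path 1: X0 → X1 → X3 ← X2 → X4
  X1 is a chain here and X1 is conditioned on, so the path is blocked at X1.
Path 2: X0 → X2 → X4
  X2 is a chain here and X2 is conditioned on, so the path is blocked at X2.
All paths are blocked; X0 ⊥ X4 | {X1, X2, X3} holds.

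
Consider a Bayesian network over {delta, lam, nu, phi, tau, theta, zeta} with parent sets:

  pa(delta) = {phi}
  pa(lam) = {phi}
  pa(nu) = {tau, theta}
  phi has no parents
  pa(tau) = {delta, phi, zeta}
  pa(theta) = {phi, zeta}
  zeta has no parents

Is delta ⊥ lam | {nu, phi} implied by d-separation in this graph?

Yes — delta and lam are d-separated given {nu, phi}.

There are 4 undirected paths between delta and lam; checking each against the conditioning set {nu, phi}:
Path 1: delta → tau ← zeta → theta ← phi → lam
  phi is a fork here and phi is conditioned on, so the path is blocked at phi.
Path 2: delta → tau ← phi → lam
  phi is a fork here and phi is conditioned on, so the path is blocked at phi.
Path 3: delta → tau → nu ← theta ← phi → lam
  phi is a fork here and phi is conditioned on, so the path is blocked at phi.
Path 4: delta ← phi → lam
  phi is a fork here and phi is conditioned on, so the path is blocked at phi.
Every path is blocked, so delta and lam are d-separated given {nu, phi}.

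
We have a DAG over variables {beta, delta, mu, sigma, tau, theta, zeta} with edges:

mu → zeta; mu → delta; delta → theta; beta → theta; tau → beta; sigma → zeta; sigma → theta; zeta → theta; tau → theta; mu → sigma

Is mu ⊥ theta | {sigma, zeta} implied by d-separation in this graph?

No

We examine all 5 paths between mu and theta:
Path 1: mu → sigma → theta
  sigma is a chain here and sigma is conditioned on, so the path is blocked at sigma.
Path 2: mu → sigma → zeta → theta
  sigma is a chain here and sigma is conditioned on, so the path is blocked at sigma.
Path 3: mu → zeta → theta
  zeta is a chain here and zeta is conditioned on, so the path is blocked at zeta.
Path 4: mu → zeta ← sigma → theta
  sigma is a fork here and sigma is conditioned on, so the path is blocked at sigma.
Path 5: mu → delta → theta
  delta is a chain and delta is not conditioned on — no node blocks this path, so it is active.
At least one path is unblocked, so d-separation fails.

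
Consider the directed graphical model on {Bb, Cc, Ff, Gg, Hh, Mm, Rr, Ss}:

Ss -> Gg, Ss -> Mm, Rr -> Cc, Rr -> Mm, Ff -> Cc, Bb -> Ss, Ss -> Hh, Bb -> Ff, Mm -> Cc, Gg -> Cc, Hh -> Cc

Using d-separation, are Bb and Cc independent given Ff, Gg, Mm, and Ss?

Yes

Enumerating the 5 paths from Bb to Cc and testing each for blocking by {Ff, Gg, Mm, Ss}:
Path 1: Bb → Ff → Cc
  Ff is a chain here and Ff is conditioned on, so the path is blocked at Ff.
Path 2: Bb → Ss → Mm → Cc
  Ss is a chain here and Ss is conditioned on, so the path is blocked at Ss.
Path 3: Bb → Ss → Mm ← Rr → Cc
  Ss is a chain here and Ss is conditioned on, so the path is blocked at Ss.
Path 4: Bb → Ss → Hh → Cc
  Ss is a chain here and Ss is conditioned on, so the path is blocked at Ss.
Path 5: Bb → Ss → Gg → Cc
  Ss is a chain here and Ss is conditioned on, so the path is blocked at Ss.
Every path is blocked, so Bb and Cc are d-separated given {Ff, Gg, Mm, Ss}.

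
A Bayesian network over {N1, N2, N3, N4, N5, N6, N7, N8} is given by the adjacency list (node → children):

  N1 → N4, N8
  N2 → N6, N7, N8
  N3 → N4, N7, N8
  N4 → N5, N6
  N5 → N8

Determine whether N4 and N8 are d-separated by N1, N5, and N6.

There are 6 undirected paths between N4 and N8; checking each against the conditioning set {N1, N5, N6}:
  1. N4 ← N3 → N8 — N3:fork[open] ⇒ active
  2. N4 ← N3 → N7 ← N2 → N8 — N3:fork[open]; N7:collider[blocks]; N2:fork[open] ⇒ blocked
  3. N4 → N6 ← N2 → N8 — N6:collider[open]; N2:fork[open] ⇒ active
  4. N4 → N6 ← N2 → N7 ← N3 → N8 — N6:collider[open]; N2:fork[open]; N7:collider[blocks]; N3:fork[open] ⇒ blocked
  5. N4 → N5 → N8 — N5:chain[blocks] ⇒ blocked
  6. N4 ← N1 → N8 — N1:fork[blocks] ⇒ blocked
At least one path is unblocked, so d-separation fails.

No — N4 and N8 are not d-separated given {N1, N5, N6}.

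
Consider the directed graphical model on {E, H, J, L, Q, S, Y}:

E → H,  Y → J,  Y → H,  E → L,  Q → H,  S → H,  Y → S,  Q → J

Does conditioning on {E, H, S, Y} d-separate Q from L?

Yes

Enumerating the 3 paths from Q to L and testing each for blocking by {E, H, S, Y}:
  1. Q → J ← Y → H ← E → L — J:collider[blocks]; Y:fork[blocks]; H:collider[open]; E:fork[blocks] ⇒ blocked
  2. Q → J ← Y → S → H ← E → L — J:collider[blocks]; Y:fork[blocks]; S:chain[blocks]; H:collider[open]; E:fork[blocks] ⇒ blocked
  3. Q → H ← E → L — H:collider[open]; E:fork[blocks] ⇒ blocked
Since every path is blocked, d-separation holds.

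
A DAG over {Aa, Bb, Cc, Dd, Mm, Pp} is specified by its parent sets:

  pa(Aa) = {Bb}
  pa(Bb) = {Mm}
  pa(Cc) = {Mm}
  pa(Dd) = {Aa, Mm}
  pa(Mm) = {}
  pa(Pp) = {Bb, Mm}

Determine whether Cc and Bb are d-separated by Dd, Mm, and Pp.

Yes

3 paths connect Cc and Bb; each must be blocked for d-separation to hold:
Path 1: Cc ← Mm → Pp ← Bb
  Mm is a fork here and Mm is conditioned on, so the path is blocked at Mm.
Path 2: Cc ← Mm → Dd ← Aa ← Bb
  Mm is a fork here and Mm is conditioned on, so the path is blocked at Mm.
Path 3: Cc ← Mm → Bb
  Mm is a fork here and Mm is conditioned on, so the path is blocked at Mm.
Every path is blocked, so Cc and Bb are d-separated given {Dd, Mm, Pp}.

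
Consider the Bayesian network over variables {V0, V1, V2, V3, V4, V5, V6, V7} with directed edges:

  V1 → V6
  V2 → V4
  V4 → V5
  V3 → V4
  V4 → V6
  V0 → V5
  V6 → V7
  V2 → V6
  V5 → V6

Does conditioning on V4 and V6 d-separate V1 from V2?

No

3 paths connect V1 and V2; each must be blocked for d-separation to hold:
Path 1: V1 → V6 ← V2
  V6 is a collider and V6 is conditioned on, which opens it — no node blocks this path, so it is active.
Path 2: V1 → V6 ← V5 ← V4 ← V2
  V4 is a chain here and V4 is conditioned on, so the path is blocked at V4.
Path 3: V1 → V6 ← V4 ← V2
  V4 is a chain here and V4 is conditioned on, so the path is blocked at V4.
At least one path is unblocked, so d-separation fails.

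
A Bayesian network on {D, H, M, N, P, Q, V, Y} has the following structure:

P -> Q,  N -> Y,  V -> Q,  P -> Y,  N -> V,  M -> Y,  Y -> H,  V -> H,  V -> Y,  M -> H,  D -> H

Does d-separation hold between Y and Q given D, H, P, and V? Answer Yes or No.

Yes

There are 5 undirected paths between Y and Q; checking each against the conditioning set {D, H, P, V}:
Path 1: Y → H ← V → Q
  V is a fork here and V is conditioned on, so the path is blocked at V.
Path 2: Y ← N → V → Q
  V is a chain here and V is conditioned on, so the path is blocked at V.
Path 3: Y ← V → Q
  V is a fork here and V is conditioned on, so the path is blocked at V.
Path 4: Y ← P → Q
  P is a fork here and P is conditioned on, so the path is blocked at P.
Path 5: Y ← M → H ← V → Q
  V is a fork here and V is conditioned on, so the path is blocked at V.
Since every path is blocked, d-separation holds.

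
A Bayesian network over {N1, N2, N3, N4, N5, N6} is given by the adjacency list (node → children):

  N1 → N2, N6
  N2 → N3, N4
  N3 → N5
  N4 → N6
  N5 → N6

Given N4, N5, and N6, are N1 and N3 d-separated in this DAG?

Enumerating the 4 paths from N1 to N3 and testing each for blocking by {N4, N5, N6}:
Path 1: N1 → N6 ← N4 ← N2 → N3
  N4 is a chain here and N4 is conditioned on, so the path is blocked at N4.
Path 2: N1 → N6 ← N5 ← N3
  N5 is a chain here and N5 is conditioned on, so the path is blocked at N5.
Path 3: N1 → N2 → N4 → N6 ← N5 ← N3
  N4 is a chain here and N4 is conditioned on, so the path is blocked at N4.
Path 4: N1 → N2 → N3
  N2 is a chain and N2 is not conditioned on — no node blocks this path, so it is active.
Since the path N1 → N2 → N3 is active, N1 and N3 are not d-separated given {N4, N5, N6}.

No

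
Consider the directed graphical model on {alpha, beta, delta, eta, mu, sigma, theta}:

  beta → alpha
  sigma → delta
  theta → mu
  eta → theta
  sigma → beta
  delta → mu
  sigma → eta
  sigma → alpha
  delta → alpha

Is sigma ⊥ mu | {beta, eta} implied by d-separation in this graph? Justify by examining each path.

Enumerating the 4 paths from sigma to mu and testing each for blocking by {beta, eta}:
  1. sigma → alpha ← delta → mu — alpha:collider[blocks]; delta:fork[open] ⇒ blocked
  2. sigma → beta → alpha ← delta → mu — beta:chain[blocks]; alpha:collider[blocks]; delta:fork[open] ⇒ blocked
  3. sigma → delta → mu — delta:chain[open] ⇒ active
  4. sigma → eta → theta → mu — eta:chain[blocks]; theta:chain[open] ⇒ blocked
Because an active path exists, sigma and mu are not d-separated.

No — sigma and mu are not d-separated given {beta, eta}.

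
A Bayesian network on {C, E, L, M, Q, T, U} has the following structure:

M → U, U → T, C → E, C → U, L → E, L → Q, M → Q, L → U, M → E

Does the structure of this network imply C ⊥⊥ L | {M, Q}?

Yes

Enumerating the 6 paths from C to L and testing each for blocking by {M, Q}:
Path 1: C → U ← M → Q ← L
  U is a collider here and neither U nor any of its descendants is conditioned on, so the collider stays closed — the path is blocked at U.
Path 2: C → U ← M → E ← L
  U is a collider here and neither U nor any of its descendants is conditioned on, so the collider stays closed — the path is blocked at U.
Path 3: C → U ← L
  U is a collider here and neither U nor any of its descendants is conditioned on, so the collider stays closed — the path is blocked at U.
Path 4: C → E ← M → U ← L
  E is a collider here and neither E nor any of its descendants is conditioned on, so the collider stays closed — the path is blocked at E.
Path 5: C → E ← M → Q ← L
  E is a collider here and neither E nor any of its descendants is conditioned on, so the collider stays closed — the path is blocked at E.
Path 6: C → E ← L
  E is a collider here and neither E nor any of its descendants is conditioned on, so the collider stays closed — the path is blocked at E.
Since every path is blocked, d-separation holds.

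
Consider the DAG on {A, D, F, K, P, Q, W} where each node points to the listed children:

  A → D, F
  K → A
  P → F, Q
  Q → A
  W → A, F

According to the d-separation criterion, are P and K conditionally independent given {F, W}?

No

There are 3 undirected paths between P and K; checking each against the conditioning set {F, W}:
Path 1: P → F ← A ← K
  F is a collider and F is conditioned on, which opens it; A is a chain and A is not conditioned on — no node blocks this path, so it is active.
Path 2: P → F ← W → A ← K
  W is a fork here and W is conditioned on, so the path is blocked at W.
Path 3: P → Q → A ← K
  Q is a chain and Q is not conditioned on; A is a collider and its descendant F is conditioned on, which opens it — no node blocks this path, so it is active.
At least one path is unblocked, so d-separation fails.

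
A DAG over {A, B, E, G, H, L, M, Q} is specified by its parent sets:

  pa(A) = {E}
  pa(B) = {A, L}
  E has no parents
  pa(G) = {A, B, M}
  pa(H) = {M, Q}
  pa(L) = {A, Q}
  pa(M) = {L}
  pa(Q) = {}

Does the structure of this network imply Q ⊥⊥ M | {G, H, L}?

6 paths connect Q and M; each must be blocked for d-separation to hold:
  1. Q → H ← M — H:collider[open] ⇒ active
  2. Q → L → M — L:chain[blocks] ⇒ blocked
  3. Q → L ← A → G ← M — L:collider[open]; A:fork[open]; G:collider[open] ⇒ active
  4. Q → L ← A → B → G ← M — L:collider[open]; A:fork[open]; B:chain[open]; G:collider[open] ⇒ active
  5. Q → L → B → G ← M — L:chain[blocks]; B:chain[open]; G:collider[open] ⇒ blocked
  6. Q → L → B ← A → G ← M — L:chain[blocks]; B:collider[open]; A:fork[open]; G:collider[open] ⇒ blocked
At least one path is unblocked, so d-separation fails.

No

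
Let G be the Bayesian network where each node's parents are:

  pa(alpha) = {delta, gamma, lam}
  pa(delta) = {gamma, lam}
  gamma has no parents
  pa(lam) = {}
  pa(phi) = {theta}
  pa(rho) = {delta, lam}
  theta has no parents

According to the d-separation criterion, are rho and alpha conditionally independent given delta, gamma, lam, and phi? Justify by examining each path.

Yes

Enumerating the 6 paths from rho to alpha and testing each for blocking by {delta, gamma, lam, phi}:
Path 1: rho ← lam → alpha
  lam is a fork here and lam is conditioned on, so the path is blocked at lam.
Path 2: rho ← lam → delta → alpha
  lam is a fork here and lam is conditioned on, so the path is blocked at lam.
Path 3: rho ← lam → delta ← gamma → alpha
  lam is a fork here and lam is conditioned on, so the path is blocked at lam.
Path 4: rho ← delta → alpha
  delta is a fork here and delta is conditioned on, so the path is blocked at delta.
Path 5: rho ← delta ← lam → alpha
  delta is a chain here and delta is conditioned on, so the path is blocked at delta.
Path 6: rho ← delta ← gamma → alpha
  delta is a chain here and delta is conditioned on, so the path is blocked at delta.
All paths are blocked; rho ⊥ alpha | {delta, gamma, lam, phi} holds.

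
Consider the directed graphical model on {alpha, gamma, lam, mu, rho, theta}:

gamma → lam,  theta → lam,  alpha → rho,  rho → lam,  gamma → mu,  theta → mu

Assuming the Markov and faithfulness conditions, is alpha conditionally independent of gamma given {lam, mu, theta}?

No

We examine all 2 paths between alpha and gamma:
Path 1: alpha → rho → lam ← theta → mu ← gamma
  theta is a fork here and theta is conditioned on, so the path is blocked at theta.
Path 2: alpha → rho → lam ← gamma
  rho is a chain and rho is not conditioned on; lam is a collider and lam is conditioned on, which opens it — no node blocks this path, so it is active.
At least one path is unblocked, so d-separation fails.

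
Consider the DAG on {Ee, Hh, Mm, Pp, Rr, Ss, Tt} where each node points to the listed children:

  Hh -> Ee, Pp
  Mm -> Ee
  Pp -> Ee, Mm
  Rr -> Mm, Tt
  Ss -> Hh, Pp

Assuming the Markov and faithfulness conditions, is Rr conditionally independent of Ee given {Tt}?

No

There are 4 undirected paths between Rr and Ee; checking each against the conditioning set {Tt}:
Path 1: Rr → Mm → Ee
  Mm is a chain and Mm is not conditioned on — no node blocks this path, so it is active.
Path 2: Rr → Mm ← Pp → Ee
  Mm is a collider here and neither Mm nor any of its descendants is conditioned on, so the collider stays closed — the path is blocked at Mm.
Path 3: Rr → Mm ← Pp ← Hh → Ee
  Mm is a collider here and neither Mm nor any of its descendants is conditioned on, so the collider stays closed — the path is blocked at Mm.
Path 4: Rr → Mm ← Pp ← Ss → Hh → Ee
  Mm is a collider here and neither Mm nor any of its descendants is conditioned on, so the collider stays closed — the path is blocked at Mm.
Since the path Rr → Mm → Ee is active, Rr and Ee are not d-separated given {Tt}.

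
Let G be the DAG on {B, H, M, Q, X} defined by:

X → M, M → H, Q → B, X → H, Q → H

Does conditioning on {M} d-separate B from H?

Only one path connects B and H:
Path 1: B ← Q → H
  Q is a fork and Q is not conditioned on — no node blocks this path, so it is active.
Because an active path exists, B and H are not d-separated.

No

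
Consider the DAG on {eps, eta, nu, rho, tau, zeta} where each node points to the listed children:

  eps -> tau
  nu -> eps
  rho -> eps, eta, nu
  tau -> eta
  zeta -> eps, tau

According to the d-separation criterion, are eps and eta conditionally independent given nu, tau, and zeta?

No

4 paths connect eps and eta; each must be blocked for d-separation to hold:
Path 1: eps ← zeta → tau → eta
  zeta is a fork here and zeta is conditioned on, so the path is blocked at zeta.
Path 2: eps ← nu ← rho → eta
  nu is a chain here and nu is conditioned on, so the path is blocked at nu.
Path 3: eps → tau → eta
  tau is a chain here and tau is conditioned on, so the path is blocked at tau.
Path 4: eps ← rho → eta
  rho is a fork and rho is not conditioned on — no node blocks this path, so it is active.
Since the path eps ← rho → eta is active, eps and eta are not d-separated given {nu, tau, zeta}.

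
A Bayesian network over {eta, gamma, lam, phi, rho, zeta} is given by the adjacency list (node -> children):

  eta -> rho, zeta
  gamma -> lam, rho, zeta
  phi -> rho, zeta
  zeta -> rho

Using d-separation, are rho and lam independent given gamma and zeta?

There are 4 undirected paths between rho and lam; checking each against the conditioning set {gamma, zeta}:
Path 1: rho ← zeta ← gamma → lam
  zeta is a chain here and zeta is conditioned on, so the path is blocked at zeta.
Path 2: rho ← phi → zeta ← gamma → lam
  gamma is a fork here and gamma is conditioned on, so the path is blocked at gamma.
Path 3: rho ← eta → zeta ← gamma → lam
  gamma is a fork here and gamma is conditioned on, so the path is blocked at gamma.
Path 4: rho ← gamma → lam
  gamma is a fork here and gamma is conditioned on, so the path is blocked at gamma.
All paths are blocked; rho ⊥ lam | {gamma, zeta} holds.

Yes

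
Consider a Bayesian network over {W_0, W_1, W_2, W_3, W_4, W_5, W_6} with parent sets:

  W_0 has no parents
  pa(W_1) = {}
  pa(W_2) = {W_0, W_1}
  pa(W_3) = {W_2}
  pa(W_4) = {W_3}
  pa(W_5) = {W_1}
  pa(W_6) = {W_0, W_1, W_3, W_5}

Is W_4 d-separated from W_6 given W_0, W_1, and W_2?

No — W_4 and W_6 are not d-separated given {W_0, W_1, W_2}.

We examine all 4 paths between W_4 and W_6:
Path 1: W_4 ← W_3 → W_6
  W_3 is a fork and W_3 is not conditioned on — no node blocks this path, so it is active.
Path 2: W_4 ← W_3 ← W_2 ← W_1 → W_6
  W_2 is a chain here and W_2 is conditioned on, so the path is blocked at W_2.
Path 3: W_4 ← W_3 ← W_2 ← W_1 → W_5 → W_6
  W_2 is a chain here and W_2 is conditioned on, so the path is blocked at W_2.
Path 4: W_4 ← W_3 ← W_2 ← W_0 → W_6
  W_2 is a chain here and W_2 is conditioned on, so the path is blocked at W_2.
At least one path is unblocked, so d-separation fails.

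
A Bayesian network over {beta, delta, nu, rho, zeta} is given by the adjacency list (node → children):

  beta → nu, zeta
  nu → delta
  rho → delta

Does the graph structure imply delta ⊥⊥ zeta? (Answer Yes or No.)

No

There is one path between delta and zeta:
Path 1: delta ← nu ← beta → zeta
  nu is a chain and nu is not conditioned on; beta is a fork and beta is not conditioned on — no node blocks this path, so it is active.
Because an active path exists, delta and zeta are not d-separated.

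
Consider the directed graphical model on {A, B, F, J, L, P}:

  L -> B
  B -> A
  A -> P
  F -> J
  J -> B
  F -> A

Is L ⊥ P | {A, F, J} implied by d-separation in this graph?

There are 2 undirected paths between L and P; checking each against the conditioning set {A, F, J}:
Path 1: L → B ← J ← F → A → P
  J is a chain here and J is conditioned on, so the path is blocked at J.
Path 2: L → B → A → P
  A is a chain here and A is conditioned on, so the path is blocked at A.
Since every path is blocked, d-separation holds.

Yes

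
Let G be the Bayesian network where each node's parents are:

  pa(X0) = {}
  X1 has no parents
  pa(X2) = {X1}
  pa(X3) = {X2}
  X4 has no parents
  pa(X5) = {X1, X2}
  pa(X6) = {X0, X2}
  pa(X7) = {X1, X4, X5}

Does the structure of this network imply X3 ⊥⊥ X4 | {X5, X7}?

No

Enumerating the 4 paths from X3 to X4 and testing each for blocking by {X5, X7}:
  1. X3 ← X2 → X5 ← X1 → X7 ← X4 — X2:fork[open]; X5:collider[open]; X1:fork[open]; X7:collider[open] ⇒ active
  2. X3 ← X2 → X5 → X7 ← X4 — X2:fork[open]; X5:chain[blocks]; X7:collider[open] ⇒ blocked
  3. X3 ← X2 ← X1 → X5 → X7 ← X4 — X2:chain[open]; X1:fork[open]; X5:chain[blocks]; X7:collider[open] ⇒ blocked
  4. X3 ← X2 ← X1 → X7 ← X4 — X2:chain[open]; X1:fork[open]; X7:collider[open] ⇒ active
Since the path X3 ← X2 → X5 ← X1 → X7 ← X4 is active, X3 and X4 are not d-separated given {X5, X7}.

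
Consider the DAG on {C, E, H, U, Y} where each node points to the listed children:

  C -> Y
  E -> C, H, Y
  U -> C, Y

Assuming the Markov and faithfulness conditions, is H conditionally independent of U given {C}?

No

4 paths connect H and U; each must be blocked for d-separation to hold:
  1. H ← E → C → Y ← U — E:fork[open]; C:chain[blocks]; Y:collider[blocks] ⇒ blocked
  2. H ← E → C ← U — E:fork[open]; C:collider[open] ⇒ active
  3. H ← E → Y ← C ← U — E:fork[open]; Y:collider[blocks]; C:chain[blocks] ⇒ blocked
  4. H ← E → Y ← U — E:fork[open]; Y:collider[blocks] ⇒ blocked
Since the path H ← E → C ← U is active, H and U are not d-separated given {C}.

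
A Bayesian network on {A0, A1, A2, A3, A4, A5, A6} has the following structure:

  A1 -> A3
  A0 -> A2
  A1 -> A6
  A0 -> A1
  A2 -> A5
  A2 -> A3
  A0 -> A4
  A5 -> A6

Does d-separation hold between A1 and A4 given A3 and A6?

Enumerating the 3 paths from A1 to A4 and testing each for blocking by {A3, A6}:
  1. A1 → A6 ← A5 ← A2 ← A0 → A4 — A6:collider[open]; A5:chain[open]; A2:chain[open]; A0:fork[open] ⇒ active
  2. A1 → A3 ← A2 ← A0 → A4 — A3:collider[open]; A2:chain[open]; A0:fork[open] ⇒ active
  3. A1 ← A0 → A4 — A0:fork[open] ⇒ active
Because an active path exists, A1 and A4 are not d-separated.

No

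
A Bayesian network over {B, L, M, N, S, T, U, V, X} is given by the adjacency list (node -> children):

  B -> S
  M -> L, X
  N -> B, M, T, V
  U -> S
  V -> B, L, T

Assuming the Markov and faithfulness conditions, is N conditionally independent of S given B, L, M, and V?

There are 4 undirected paths between N and S; checking each against the conditioning set {B, L, M, V}:
Path 1: N → T ← V → B → S
  T is a collider here and neither T nor any of its descendants is conditioned on, so the collider stays closed — the path is blocked at T.
Path 2: N → B → S
  B is a chain here and B is conditioned on, so the path is blocked at B.
Path 3: N → V → B → S
  V is a chain here and V is conditioned on, so the path is blocked at V.
Path 4: N → M → L ← V → B → S
  M is a chain here and M is conditioned on, so the path is blocked at M.
Every path is blocked, so N and S are d-separated given {B, L, M, V}.

Yes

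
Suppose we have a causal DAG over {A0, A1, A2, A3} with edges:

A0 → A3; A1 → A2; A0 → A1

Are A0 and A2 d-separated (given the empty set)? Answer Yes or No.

No — A0 and A2 are not d-separated given ∅.

Only one path connects A0 and A2:
Path 1: A0 → A1 → A2
  A1 is a chain and A1 is not conditioned on — no node blocks this path, so it is active.
Since the path A0 → A1 → A2 is active, A0 and A2 are not d-separated given ∅.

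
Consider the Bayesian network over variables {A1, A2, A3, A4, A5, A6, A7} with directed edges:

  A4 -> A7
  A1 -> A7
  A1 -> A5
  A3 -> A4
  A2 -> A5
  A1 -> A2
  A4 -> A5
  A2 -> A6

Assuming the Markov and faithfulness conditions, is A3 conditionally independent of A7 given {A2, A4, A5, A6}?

We examine all 3 paths between A3 and A7:
  1. A3 → A4 → A5 ← A2 ← A1 → A7 — A4:chain[blocks]; A5:collider[open]; A2:chain[blocks]; A1:fork[open] ⇒ blocked
  2. A3 → A4 → A5 ← A1 → A7 — A4:chain[blocks]; A5:collider[open]; A1:fork[open] ⇒ blocked
  3. A3 → A4 → A7 — A4:chain[blocks] ⇒ blocked
All paths are blocked; A3 ⊥ A7 | {A2, A4, A5, A6} holds.

Yes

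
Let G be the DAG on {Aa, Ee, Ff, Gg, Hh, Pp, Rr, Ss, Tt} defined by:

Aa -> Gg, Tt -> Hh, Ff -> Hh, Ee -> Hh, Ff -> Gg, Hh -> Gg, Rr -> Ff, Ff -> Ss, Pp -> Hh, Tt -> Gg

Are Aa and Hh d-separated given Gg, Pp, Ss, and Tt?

No — Aa and Hh are not d-separated given {Gg, Pp, Ss, Tt}.

Enumerating the 3 paths from Aa to Hh and testing each for blocking by {Gg, Pp, Ss, Tt}:
  1. Aa → Gg ← Hh — Gg:collider[open] ⇒ active
  2. Aa → Gg ← Ff → Hh — Gg:collider[open]; Ff:fork[open] ⇒ active
  3. Aa → Gg ← Tt → Hh — Gg:collider[open]; Tt:fork[blocks] ⇒ blocked
Since the path Aa → Gg ← Hh is active, Aa and Hh are not d-separated given {Gg, Pp, Ss, Tt}.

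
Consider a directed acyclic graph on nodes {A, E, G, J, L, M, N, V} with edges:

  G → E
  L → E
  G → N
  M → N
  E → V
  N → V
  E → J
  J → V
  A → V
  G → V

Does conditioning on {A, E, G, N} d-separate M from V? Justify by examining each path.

We examine all 4 paths between M and V:
Path 1: M → N → V
  N is a chain here and N is conditioned on, so the path is blocked at N.
Path 2: M → N ← G → V
  G is a fork here and G is conditioned on, so the path is blocked at G.
Path 3: M → N ← G → E → J → V
  G is a fork here and G is conditioned on, so the path is blocked at G.
Path 4: M → N ← G → E → V
  G is a fork here and G is conditioned on, so the path is blocked at G.
All paths are blocked; M ⊥ V | {A, E, G, N} holds.

Yes — M and V are d-separated given {A, E, G, N}.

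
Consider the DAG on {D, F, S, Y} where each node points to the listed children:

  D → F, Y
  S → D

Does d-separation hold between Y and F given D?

The only undirected path from Y to F is:
Path 1: Y ← D → F
  D is a fork here and D is conditioned on, so the path is blocked at D.
Since every path is blocked, d-separation holds.

Yes — Y and F are d-separated given {D}.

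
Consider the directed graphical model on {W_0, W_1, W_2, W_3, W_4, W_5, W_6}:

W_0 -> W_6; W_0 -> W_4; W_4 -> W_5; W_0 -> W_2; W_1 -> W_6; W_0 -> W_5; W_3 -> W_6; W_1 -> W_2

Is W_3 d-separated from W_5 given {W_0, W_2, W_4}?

We examine all 4 paths between W_3 and W_5:
Path 1: W_3 → W_6 ← W_0 → W_5
  W_6 is a collider here and neither W_6 nor any of its descendants is conditioned on, so the collider stays closed — the path is blocked at W_6.
Path 2: W_3 → W_6 ← W_0 → W_4 → W_5
  W_6 is a collider here and neither W_6 nor any of its descendants is conditioned on, so the collider stays closed — the path is blocked at W_6.
Path 3: W_3 → W_6 ← W_1 → W_2 ← W_0 → W_5
  W_6 is a collider here and neither W_6 nor any of its descendants is conditioned on, so the collider stays closed — the path is blocked at W_6.
Path 4: W_3 → W_6 ← W_1 → W_2 ← W_0 → W_4 → W_5
  W_6 is a collider here and neither W_6 nor any of its descendants is conditioned on, so the collider stays closed — the path is blocked at W_6.
Since every path is blocked, d-separation holds.

Yes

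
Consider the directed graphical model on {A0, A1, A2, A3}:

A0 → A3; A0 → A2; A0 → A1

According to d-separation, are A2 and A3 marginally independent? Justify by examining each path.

There is one path between A2 and A3:
Path 1: A2 ← A0 → A3
  A0 is a fork and A0 is not conditioned on — no node blocks this path, so it is active.
At least one path is unblocked, so d-separation fails.

No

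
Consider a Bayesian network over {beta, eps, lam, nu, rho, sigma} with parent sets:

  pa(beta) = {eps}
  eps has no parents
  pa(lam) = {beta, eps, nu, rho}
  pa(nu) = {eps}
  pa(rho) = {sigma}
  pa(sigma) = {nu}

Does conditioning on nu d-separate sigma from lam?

We examine all 4 paths between sigma and lam:
Path 1: sigma ← nu → lam
  nu is a fork here and nu is conditioned on, so the path is blocked at nu.
Path 2: sigma ← nu ← eps → beta → lam
  nu is a chain here and nu is conditioned on, so the path is blocked at nu.
Path 3: sigma ← nu ← eps → lam
  nu is a chain here and nu is conditioned on, so the path is blocked at nu.
Path 4: sigma → rho → lam
  rho is a chain and rho is not conditioned on — no node blocks this path, so it is active.
At least one path is unblocked, so d-separation fails.

No — sigma and lam are not d-separated given {nu}.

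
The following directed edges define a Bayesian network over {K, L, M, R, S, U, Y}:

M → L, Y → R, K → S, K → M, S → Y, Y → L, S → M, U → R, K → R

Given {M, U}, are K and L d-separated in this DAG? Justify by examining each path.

6 paths connect K and L; each must be blocked for d-separation to hold:
  1. K → R ← Y ← S → M → L — R:collider[blocks]; Y:chain[open]; S:fork[open]; M:chain[blocks] ⇒ blocked
  2. K → R ← Y → L — R:collider[blocks]; Y:fork[open] ⇒ blocked
  3. K → S → Y → L — S:chain[open]; Y:chain[open] ⇒ active
  4. K → S → M → L — S:chain[open]; M:chain[blocks] ⇒ blocked
  5. K → M ← S → Y → L — M:collider[open]; S:fork[open]; Y:chain[open] ⇒ active
  6. K → M → L — M:chain[blocks] ⇒ blocked
Since the path K → S → Y → L is active, K and L are not d-separated given {M, U}.

No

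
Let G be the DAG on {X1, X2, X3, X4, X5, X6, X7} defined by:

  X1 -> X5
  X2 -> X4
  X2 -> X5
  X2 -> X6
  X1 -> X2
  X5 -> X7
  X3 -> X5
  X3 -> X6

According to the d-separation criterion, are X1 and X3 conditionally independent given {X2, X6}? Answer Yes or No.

Enumerating the 4 paths from X1 to X3 and testing each for blocking by {X2, X6}:
  1. X1 → X2 → X6 ← X3 — X2:chain[blocks]; X6:collider[open] ⇒ blocked
  2. X1 → X2 → X5 ← X3 — X2:chain[blocks]; X5:collider[blocks] ⇒ blocked
  3. X1 → X5 ← X2 → X6 ← X3 — X5:collider[blocks]; X2:fork[blocks]; X6:collider[open] ⇒ blocked
  4. X1 → X5 ← X3 — X5:collider[blocks] ⇒ blocked
Since every path is blocked, d-separation holds.

Yes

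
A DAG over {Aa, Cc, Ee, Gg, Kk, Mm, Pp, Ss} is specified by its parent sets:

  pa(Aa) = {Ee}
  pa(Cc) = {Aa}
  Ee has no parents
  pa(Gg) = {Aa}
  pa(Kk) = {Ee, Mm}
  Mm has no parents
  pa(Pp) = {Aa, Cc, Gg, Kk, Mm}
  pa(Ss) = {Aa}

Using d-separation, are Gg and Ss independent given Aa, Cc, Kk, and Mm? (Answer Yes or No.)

5 paths connect Gg and Ss; each must be blocked for d-separation to hold:
Path 1: Gg → Pp ← Cc ← Aa → Ss
  Pp is a collider here and neither Pp nor any of its descendants is conditioned on, so the collider stays closed — the path is blocked at Pp.
Path 2: Gg → Pp ← Aa → Ss
  Pp is a collider here and neither Pp nor any of its descendants is conditioned on, so the collider stays closed — the path is blocked at Pp.
Path 3: Gg → Pp ← Mm → Kk ← Ee → Aa → Ss
  Pp is a collider here and neither Pp nor any of its descendants is conditioned on, so the collider stays closed — the path is blocked at Pp.
Path 4: Gg → Pp ← Kk ← Ee → Aa → Ss
  Pp is a collider here and neither Pp nor any of its descendants is conditioned on, so the collider stays closed — the path is blocked at Pp.
Path 5: Gg ← Aa → Ss
  Aa is a fork here and Aa is conditioned on, so the path is blocked at Aa.
All paths are blocked; Gg ⊥ Ss | {Aa, Cc, Kk, Mm} holds.

Yes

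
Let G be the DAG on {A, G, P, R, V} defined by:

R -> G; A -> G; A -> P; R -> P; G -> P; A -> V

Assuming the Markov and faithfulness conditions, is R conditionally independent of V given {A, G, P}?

Yes — R and V are d-separated given {A, G, P}.

We examine all 4 paths between R and V:
Path 1: R → P ← A → V
  A is a fork here and A is conditioned on, so the path is blocked at A.
Path 2: R → P ← G ← A → V
  G is a chain here and G is conditioned on, so the path is blocked at G.
Path 3: R → G → P ← A → V
  G is a chain here and G is conditioned on, so the path is blocked at G.
Path 4: R → G ← A → V
  A is a fork here and A is conditioned on, so the path is blocked at A.
All paths are blocked; R ⊥ V | {A, G, P} holds.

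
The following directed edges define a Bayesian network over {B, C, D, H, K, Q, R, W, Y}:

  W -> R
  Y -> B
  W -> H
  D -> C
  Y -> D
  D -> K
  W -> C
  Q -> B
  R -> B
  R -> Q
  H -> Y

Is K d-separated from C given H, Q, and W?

Enumerating the 4 paths from K to C and testing each for blocking by {H, Q, W}:
Path 1: K ← D → C
  D is a fork and D is not conditioned on — no node blocks this path, so it is active.
Path 2: K ← D ← Y → B ← Q ← R ← W → C
  B is a collider here and neither B nor any of its descendants is conditioned on, so the collider stays closed — the path is blocked at B.
Path 3: K ← D ← Y → B ← R ← W → C
  B is a collider here and neither B nor any of its descendants is conditioned on, so the collider stays closed — the path is blocked at B.
Path 4: K ← D ← Y ← H ← W → C
  H is a chain here and H is conditioned on, so the path is blocked at H.
At least one path is unblocked, so d-separation fails.

No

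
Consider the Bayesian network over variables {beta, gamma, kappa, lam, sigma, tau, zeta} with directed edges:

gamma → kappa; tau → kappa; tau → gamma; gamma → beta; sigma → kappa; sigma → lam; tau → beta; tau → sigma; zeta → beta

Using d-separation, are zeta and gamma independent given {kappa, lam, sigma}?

Yes — zeta and gamma are d-separated given {kappa, lam, sigma}.

We examine all 4 paths between zeta and gamma:
Path 1: zeta → beta ← tau → gamma
  beta is a collider here and neither beta nor any of its descendants is conditioned on, so the collider stays closed — the path is blocked at beta.
Path 2: zeta → beta ← tau → kappa ← gamma
  beta is a collider here and neither beta nor any of its descendants is conditioned on, so the collider stays closed — the path is blocked at beta.
Path 3: zeta → beta ← tau → sigma → kappa ← gamma
  beta is a collider here and neither beta nor any of its descendants is conditioned on, so the collider stays closed — the path is blocked at beta.
Path 4: zeta → beta ← gamma
  beta is a collider here and neither beta nor any of its descendants is conditioned on, so the collider stays closed — the path is blocked at beta.
All paths are blocked; zeta ⊥ gamma | {kappa, lam, sigma} holds.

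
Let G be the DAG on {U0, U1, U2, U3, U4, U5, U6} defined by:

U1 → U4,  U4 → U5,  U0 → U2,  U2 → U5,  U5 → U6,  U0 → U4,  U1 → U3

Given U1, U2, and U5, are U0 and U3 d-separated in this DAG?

Enumerating the 2 paths from U0 to U3 and testing each for blocking by {U1, U2, U5}:
Path 1: U0 → U4 ← U1 → U3
  U1 is a fork here and U1 is conditioned on, so the path is blocked at U1.
Path 2: U0 → U2 → U5 ← U4 ← U1 → U3
  U2 is a chain here and U2 is conditioned on, so the path is blocked at U2.
Every path is blocked, so U0 and U3 are d-separated given {U1, U2, U5}.

Yes — U0 and U3 are d-separated given {U1, U2, U5}.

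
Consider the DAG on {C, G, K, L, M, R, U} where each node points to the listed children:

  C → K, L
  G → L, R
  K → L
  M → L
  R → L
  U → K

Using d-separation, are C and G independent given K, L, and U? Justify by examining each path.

No — C and G are not d-separated given {K, L, U}.

4 paths connect C and G; each must be blocked for d-separation to hold:
Path 1: C → K → L ← R ← G
  K is a chain here and K is conditioned on, so the path is blocked at K.
Path 2: C → K → L ← G
  K is a chain here and K is conditioned on, so the path is blocked at K.
Path 3: C → L ← R ← G
  L is a collider and L is conditioned on, which opens it; R is a chain and R is not conditioned on — no node blocks this path, so it is active.
Path 4: C → L ← G
  L is a collider and L is conditioned on, which opens it — no node blocks this path, so it is active.
Because an active path exists, C and G are not d-separated.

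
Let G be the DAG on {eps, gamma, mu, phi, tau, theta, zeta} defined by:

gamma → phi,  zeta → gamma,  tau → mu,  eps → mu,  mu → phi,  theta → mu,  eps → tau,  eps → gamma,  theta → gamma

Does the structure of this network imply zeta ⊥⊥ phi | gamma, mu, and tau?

Yes

Enumerating the 4 paths from zeta to phi and testing each for blocking by {gamma, mu, tau}:
Path 1: zeta → gamma ← eps → mu → phi
  mu is a chain here and mu is conditioned on, so the path is blocked at mu.
Path 2: zeta → gamma ← eps → tau → mu → phi
  tau is a chain here and tau is conditioned on, so the path is blocked at tau.
Path 3: zeta → gamma ← theta → mu → phi
  mu is a chain here and mu is conditioned on, so the path is blocked at mu.
Path 4: zeta → gamma → phi
  gamma is a chain here and gamma is conditioned on, so the path is blocked at gamma.
Every path is blocked, so zeta and phi are d-separated given {gamma, mu, tau}.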